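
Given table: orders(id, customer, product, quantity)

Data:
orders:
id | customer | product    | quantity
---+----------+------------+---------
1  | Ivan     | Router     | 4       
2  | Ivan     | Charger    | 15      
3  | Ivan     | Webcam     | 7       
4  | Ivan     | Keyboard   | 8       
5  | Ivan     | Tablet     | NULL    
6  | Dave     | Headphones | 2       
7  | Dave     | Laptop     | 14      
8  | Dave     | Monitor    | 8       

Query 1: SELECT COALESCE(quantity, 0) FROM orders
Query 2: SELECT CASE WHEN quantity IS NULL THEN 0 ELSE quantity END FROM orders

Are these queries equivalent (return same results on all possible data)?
Yes, equivalent

Both queries return: [(0,), (2,), (4,), (7,), (8,), (8,), (14,), (15,)]

Reason: COALESCE vs CASE for NULL handling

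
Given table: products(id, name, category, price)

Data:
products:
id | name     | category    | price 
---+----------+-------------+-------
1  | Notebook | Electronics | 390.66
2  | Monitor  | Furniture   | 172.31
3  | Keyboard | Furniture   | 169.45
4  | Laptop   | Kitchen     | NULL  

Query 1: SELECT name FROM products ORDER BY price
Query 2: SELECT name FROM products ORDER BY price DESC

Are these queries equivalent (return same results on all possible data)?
No, not equivalent

Query 1 returns: [('Laptop',), ('Keyboard',), ('Monitor',), ('Notebook',)]
Query 2 returns: [('Notebook',), ('Monitor',), ('Keyboard',), ('Laptop',)]

Reason: ASC vs DESC gives opposite ordering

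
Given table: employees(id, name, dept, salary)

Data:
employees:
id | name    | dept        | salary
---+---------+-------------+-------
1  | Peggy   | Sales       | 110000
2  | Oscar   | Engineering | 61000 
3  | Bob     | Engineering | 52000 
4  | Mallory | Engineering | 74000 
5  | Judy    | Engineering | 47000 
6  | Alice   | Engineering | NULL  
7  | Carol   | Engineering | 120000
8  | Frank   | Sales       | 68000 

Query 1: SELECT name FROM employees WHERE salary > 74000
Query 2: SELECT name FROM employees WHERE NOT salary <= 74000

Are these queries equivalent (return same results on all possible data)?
Yes, equivalent

Both queries return: [('Carol',), ('Peggy',)]

Reason: Both filter salary > 74000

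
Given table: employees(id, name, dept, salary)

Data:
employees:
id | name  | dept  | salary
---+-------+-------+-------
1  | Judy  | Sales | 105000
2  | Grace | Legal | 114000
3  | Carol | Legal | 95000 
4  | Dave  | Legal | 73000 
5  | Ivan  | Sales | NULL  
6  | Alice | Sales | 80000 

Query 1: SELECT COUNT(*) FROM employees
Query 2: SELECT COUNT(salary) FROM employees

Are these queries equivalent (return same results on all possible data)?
No, not equivalent

Query 1 returns: [(6,)]
Query 2 returns: [(5,)]

Reason: COUNT(*) includes NULLs, COUNT(column) excludes them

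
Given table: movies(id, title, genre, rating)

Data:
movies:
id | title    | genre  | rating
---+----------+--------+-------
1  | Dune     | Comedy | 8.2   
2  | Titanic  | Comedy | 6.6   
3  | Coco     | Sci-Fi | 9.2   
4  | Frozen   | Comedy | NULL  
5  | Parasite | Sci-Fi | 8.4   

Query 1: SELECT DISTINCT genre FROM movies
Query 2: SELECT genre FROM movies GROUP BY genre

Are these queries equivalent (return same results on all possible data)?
Yes, equivalent

Both queries return: [('Comedy',), ('Sci-Fi',)]

Reason: Both get unique genres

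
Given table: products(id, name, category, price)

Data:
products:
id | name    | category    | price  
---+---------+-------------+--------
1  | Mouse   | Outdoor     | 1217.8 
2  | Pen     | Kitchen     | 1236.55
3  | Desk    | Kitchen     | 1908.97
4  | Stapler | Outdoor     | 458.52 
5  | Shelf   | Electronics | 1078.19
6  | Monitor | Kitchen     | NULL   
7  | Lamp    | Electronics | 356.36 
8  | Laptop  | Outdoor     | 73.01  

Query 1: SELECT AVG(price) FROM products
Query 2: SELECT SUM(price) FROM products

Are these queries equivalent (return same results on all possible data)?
No, not equivalent

Query 1 returns: [(904.1999999999999,)]
Query 2 returns: [(6329.4,)]

Reason: AVG vs SUM give different aggregate values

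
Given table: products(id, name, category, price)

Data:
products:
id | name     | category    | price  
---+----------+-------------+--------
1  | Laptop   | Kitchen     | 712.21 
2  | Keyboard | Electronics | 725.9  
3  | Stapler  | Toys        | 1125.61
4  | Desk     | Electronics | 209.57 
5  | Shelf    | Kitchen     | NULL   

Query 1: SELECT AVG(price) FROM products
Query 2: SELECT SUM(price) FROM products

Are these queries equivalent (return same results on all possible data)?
No, not equivalent

Query 1 returns: [(693.3225,)]
Query 2 returns: [(2773.29,)]

Reason: AVG vs SUM give different aggregate values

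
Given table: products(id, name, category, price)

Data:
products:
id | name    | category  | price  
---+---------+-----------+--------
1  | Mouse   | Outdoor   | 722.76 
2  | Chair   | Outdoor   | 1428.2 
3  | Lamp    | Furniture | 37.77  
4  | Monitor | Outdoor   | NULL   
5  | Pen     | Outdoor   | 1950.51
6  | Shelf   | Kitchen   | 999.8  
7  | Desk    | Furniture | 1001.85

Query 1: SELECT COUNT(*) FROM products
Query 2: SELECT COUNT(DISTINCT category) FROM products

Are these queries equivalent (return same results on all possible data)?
No, not equivalent

Query 1 returns: [(7,)]
Query 2 returns: [(3,)]

Reason: COUNT(*) counts rows, COUNT(DISTINCT category) counts unique categorys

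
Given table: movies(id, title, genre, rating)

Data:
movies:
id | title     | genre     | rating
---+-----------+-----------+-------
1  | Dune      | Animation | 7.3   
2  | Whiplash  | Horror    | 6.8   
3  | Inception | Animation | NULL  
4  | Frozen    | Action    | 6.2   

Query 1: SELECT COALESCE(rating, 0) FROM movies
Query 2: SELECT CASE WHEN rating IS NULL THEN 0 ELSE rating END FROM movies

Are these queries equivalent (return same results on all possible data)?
Yes, equivalent

Both queries return: [(0,), (6.2,), (6.8,), (7.3,)]

Reason: COALESCE vs CASE for NULL handling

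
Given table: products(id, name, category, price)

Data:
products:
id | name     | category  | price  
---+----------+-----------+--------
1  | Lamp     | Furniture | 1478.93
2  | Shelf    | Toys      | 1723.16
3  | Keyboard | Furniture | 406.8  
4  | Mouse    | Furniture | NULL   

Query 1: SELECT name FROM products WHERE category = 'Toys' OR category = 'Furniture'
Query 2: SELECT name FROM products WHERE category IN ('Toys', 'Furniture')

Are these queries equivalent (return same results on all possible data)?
Yes, equivalent

Both queries return: [('Keyboard',), ('Lamp',), ('Mouse',), ('Shelf',)]

Reason: OR vs IN are equivalent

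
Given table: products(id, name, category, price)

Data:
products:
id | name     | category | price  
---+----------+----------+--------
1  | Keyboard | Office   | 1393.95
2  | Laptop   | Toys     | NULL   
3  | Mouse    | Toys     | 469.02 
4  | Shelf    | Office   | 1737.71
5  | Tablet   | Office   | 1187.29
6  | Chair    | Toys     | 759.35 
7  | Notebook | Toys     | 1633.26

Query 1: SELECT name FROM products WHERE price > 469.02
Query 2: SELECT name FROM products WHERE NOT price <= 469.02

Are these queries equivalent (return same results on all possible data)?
Yes, equivalent

Both queries return: [('Chair',), ('Keyboard',), ('Notebook',), ('Shelf',), ('Tablet',)]

Reason: Both filter price > 469.02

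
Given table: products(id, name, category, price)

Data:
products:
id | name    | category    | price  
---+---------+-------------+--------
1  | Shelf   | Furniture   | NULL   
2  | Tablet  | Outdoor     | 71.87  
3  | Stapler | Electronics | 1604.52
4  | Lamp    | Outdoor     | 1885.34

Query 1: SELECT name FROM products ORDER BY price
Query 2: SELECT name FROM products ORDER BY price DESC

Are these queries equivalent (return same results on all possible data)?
No, not equivalent

Query 1 returns: [('Shelf',), ('Tablet',), ('Stapler',), ('Lamp',)]
Query 2 returns: [('Lamp',), ('Stapler',), ('Tablet',), ('Shelf',)]

Reason: ASC vs DESC gives opposite ordering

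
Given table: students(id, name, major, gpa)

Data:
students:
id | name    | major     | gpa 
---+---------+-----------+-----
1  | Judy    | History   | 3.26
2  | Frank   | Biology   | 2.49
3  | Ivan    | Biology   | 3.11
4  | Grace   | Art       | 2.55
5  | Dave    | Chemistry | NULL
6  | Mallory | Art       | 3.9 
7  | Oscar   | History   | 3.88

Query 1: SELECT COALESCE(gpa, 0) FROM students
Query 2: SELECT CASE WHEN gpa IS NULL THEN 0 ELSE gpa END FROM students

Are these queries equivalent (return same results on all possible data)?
Yes, equivalent

Both queries return: [(0,), (2.49,), (2.55,), (3.11,), (3.26,), (3.88,), (3.9,)]

Reason: COALESCE vs CASE for NULL handling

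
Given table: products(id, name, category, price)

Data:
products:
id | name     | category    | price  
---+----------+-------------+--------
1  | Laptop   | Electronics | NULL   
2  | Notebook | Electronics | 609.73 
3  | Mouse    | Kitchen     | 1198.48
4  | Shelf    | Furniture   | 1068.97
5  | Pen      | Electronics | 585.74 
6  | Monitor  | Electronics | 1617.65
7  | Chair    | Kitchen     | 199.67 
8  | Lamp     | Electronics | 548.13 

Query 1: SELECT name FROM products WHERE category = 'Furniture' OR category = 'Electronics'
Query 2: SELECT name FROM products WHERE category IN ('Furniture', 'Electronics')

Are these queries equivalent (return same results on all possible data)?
Yes, equivalent

Both queries return: [('Lamp',), ('Laptop',), ('Monitor',), ('Notebook',), ('Pen',), ('Shelf',)]

Reason: OR vs IN are equivalent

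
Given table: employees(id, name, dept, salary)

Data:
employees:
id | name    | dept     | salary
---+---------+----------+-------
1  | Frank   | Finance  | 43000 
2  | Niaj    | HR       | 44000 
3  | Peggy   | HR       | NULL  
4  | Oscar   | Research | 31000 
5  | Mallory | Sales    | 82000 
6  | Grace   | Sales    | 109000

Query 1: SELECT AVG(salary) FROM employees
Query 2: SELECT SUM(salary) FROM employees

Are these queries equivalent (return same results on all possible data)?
No, not equivalent

Query 1 returns: [(61800.0,)]
Query 2 returns: [(309000,)]

Reason: AVG vs SUM give different aggregate values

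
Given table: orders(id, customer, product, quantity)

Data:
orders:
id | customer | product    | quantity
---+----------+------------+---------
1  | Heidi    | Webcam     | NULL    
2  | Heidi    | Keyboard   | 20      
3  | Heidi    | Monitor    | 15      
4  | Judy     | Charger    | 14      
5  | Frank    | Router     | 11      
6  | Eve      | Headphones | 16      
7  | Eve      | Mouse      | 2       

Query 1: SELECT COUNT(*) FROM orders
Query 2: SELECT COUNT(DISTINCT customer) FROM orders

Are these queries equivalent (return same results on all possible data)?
No, not equivalent

Query 1 returns: [(7,)]
Query 2 returns: [(4,)]

Reason: COUNT(*) counts rows, COUNT(DISTINCT customer) counts unique customers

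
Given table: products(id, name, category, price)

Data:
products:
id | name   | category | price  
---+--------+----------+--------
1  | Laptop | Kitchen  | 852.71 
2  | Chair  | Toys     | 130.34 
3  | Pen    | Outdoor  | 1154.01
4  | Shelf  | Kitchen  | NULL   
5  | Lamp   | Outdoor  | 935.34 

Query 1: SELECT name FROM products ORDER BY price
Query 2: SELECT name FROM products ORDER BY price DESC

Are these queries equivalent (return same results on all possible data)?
No, not equivalent

Query 1 returns: [('Shelf',), ('Chair',), ('Laptop',), ('Lamp',), ('Pen',)]
Query 2 returns: [('Pen',), ('Lamp',), ('Laptop',), ('Chair',), ('Shelf',)]

Reason: ASC vs DESC gives opposite ordering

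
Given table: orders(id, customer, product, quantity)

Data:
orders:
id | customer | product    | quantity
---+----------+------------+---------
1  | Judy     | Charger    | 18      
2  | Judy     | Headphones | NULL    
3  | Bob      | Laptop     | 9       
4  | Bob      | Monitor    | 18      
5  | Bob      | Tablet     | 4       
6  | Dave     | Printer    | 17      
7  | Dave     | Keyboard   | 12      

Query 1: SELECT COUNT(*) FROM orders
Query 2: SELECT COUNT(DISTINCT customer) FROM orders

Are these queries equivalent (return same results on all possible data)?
No, not equivalent

Query 1 returns: [(7,)]
Query 2 returns: [(3,)]

Reason: COUNT(*) counts rows, COUNT(DISTINCT customer) counts unique customers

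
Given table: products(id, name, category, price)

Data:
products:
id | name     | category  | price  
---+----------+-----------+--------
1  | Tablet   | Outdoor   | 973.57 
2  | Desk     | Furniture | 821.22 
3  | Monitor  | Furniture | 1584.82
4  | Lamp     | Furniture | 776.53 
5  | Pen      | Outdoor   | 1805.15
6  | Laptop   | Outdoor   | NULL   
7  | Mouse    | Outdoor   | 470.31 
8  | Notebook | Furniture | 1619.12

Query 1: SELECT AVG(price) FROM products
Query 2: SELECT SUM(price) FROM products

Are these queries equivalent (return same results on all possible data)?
No, not equivalent

Query 1 returns: [(1150.1028571428571,)]
Query 2 returns: [(8050.72,)]

Reason: AVG vs SUM give different aggregate values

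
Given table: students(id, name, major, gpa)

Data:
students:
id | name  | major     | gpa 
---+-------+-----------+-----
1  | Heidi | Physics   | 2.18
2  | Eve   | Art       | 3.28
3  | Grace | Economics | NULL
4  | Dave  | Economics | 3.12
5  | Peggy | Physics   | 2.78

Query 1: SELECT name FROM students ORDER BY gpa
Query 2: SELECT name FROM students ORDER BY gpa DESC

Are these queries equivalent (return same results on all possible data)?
No, not equivalent

Query 1 returns: [('Grace',), ('Heidi',), ('Peggy',), ('Dave',), ('Eve',)]
Query 2 returns: [('Eve',), ('Dave',), ('Peggy',), ('Heidi',), ('Grace',)]

Reason: ASC vs DESC gives opposite ordering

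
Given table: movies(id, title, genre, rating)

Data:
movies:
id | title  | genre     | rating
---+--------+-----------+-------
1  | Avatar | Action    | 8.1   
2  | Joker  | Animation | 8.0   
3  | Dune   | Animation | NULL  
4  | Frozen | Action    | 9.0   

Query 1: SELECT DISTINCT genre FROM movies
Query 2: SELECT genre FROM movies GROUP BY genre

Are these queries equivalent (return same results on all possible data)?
Yes, equivalent

Both queries return: [('Action',), ('Animation',)]

Reason: Both get unique genres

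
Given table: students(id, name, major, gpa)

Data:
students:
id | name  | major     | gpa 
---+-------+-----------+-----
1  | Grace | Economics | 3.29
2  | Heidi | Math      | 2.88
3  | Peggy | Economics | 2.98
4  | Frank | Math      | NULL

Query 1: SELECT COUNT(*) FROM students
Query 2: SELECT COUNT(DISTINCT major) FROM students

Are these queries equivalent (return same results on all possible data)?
No, not equivalent

Query 1 returns: [(4,)]
Query 2 returns: [(2,)]

Reason: COUNT(*) counts rows, COUNT(DISTINCT major) counts unique majors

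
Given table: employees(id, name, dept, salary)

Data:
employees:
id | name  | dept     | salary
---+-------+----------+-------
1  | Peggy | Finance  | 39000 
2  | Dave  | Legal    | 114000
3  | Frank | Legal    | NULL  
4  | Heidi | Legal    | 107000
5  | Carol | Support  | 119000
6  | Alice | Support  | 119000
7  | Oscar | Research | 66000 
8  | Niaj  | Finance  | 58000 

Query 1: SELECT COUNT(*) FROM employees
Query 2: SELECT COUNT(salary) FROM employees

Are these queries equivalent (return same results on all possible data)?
No, not equivalent

Query 1 returns: [(8,)]
Query 2 returns: [(7,)]

Reason: COUNT(*) includes NULLs, COUNT(column) excludes them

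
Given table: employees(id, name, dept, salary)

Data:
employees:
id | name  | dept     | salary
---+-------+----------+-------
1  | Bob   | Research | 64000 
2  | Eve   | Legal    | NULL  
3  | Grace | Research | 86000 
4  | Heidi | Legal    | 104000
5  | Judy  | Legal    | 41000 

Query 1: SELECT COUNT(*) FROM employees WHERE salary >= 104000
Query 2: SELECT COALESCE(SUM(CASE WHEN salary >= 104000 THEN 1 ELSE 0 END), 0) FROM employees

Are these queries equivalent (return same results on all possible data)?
Yes, equivalent

Both queries return: [(1,)]

Reason: COUNT with WHERE vs conditional SUM (COALESCE handles empty-table NULL)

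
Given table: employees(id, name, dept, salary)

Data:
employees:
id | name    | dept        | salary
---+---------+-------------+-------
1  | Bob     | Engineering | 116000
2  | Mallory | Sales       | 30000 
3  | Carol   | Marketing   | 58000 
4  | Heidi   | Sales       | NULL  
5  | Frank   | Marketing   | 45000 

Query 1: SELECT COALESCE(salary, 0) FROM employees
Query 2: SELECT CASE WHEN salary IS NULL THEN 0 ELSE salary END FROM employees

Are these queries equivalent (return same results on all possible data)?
Yes, equivalent

Both queries return: [(0,), (30000,), (45000,), (58000,), (116000,)]

Reason: COALESCE vs CASE for NULL handling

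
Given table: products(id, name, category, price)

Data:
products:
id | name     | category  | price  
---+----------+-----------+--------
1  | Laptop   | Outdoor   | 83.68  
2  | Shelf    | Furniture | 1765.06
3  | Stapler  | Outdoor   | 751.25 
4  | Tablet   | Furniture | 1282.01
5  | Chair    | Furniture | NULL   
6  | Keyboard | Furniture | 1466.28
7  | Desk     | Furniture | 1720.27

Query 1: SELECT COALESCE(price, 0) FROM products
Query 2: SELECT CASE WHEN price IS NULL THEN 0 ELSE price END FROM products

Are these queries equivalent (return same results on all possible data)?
Yes, equivalent

Both queries return: [(0,), (83.68,), (751.25,), (1282.01,), (1466.28,), (1720.27,), (1765.06,)]

Reason: COALESCE vs CASE for NULL handling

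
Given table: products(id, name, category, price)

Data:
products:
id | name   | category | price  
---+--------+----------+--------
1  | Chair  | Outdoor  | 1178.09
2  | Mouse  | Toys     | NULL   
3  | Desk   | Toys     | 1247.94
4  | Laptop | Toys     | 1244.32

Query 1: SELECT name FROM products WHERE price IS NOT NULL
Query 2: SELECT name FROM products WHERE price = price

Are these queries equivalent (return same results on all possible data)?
Yes, equivalent

Both queries return: [('Chair',), ('Desk',), ('Laptop',)]

Reason: IS NOT NULL vs self-equality (both exclude NULLs)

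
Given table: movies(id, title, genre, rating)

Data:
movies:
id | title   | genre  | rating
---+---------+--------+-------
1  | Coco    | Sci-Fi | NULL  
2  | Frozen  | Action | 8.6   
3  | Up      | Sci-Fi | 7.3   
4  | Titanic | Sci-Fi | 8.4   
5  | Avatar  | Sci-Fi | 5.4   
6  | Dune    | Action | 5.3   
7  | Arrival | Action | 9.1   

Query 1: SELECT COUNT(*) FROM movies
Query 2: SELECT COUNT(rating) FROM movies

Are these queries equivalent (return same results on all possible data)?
No, not equivalent

Query 1 returns: [(7,)]
Query 2 returns: [(6,)]

Reason: COUNT(*) includes NULLs, COUNT(column) excludes them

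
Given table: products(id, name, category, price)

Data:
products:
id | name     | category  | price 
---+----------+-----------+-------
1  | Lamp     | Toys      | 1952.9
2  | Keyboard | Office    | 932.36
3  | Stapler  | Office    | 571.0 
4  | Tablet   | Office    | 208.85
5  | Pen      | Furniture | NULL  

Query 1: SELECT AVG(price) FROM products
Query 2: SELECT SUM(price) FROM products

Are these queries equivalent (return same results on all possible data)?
No, not equivalent

Query 1 returns: [(916.2775,)]
Query 2 returns: [(3665.11,)]

Reason: AVG vs SUM give different aggregate values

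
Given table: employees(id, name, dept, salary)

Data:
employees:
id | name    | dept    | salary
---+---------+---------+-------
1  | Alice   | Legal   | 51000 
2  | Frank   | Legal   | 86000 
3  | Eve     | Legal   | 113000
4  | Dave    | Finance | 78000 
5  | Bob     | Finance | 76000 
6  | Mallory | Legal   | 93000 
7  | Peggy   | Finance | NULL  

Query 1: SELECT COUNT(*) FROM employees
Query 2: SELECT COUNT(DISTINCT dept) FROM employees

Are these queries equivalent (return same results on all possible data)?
No, not equivalent

Query 1 returns: [(7,)]
Query 2 returns: [(2,)]

Reason: COUNT(*) counts rows, COUNT(DISTINCT dept) counts unique depts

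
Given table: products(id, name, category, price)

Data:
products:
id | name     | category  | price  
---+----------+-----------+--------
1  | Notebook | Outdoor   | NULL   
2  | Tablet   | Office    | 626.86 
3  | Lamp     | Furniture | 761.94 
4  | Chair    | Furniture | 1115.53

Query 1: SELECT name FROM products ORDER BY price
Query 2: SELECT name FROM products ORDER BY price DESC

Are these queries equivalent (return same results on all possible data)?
No, not equivalent

Query 1 returns: [('Notebook',), ('Tablet',), ('Lamp',), ('Chair',)]
Query 2 returns: [('Chair',), ('Lamp',), ('Tablet',), ('Notebook',)]

Reason: ASC vs DESC gives opposite ordering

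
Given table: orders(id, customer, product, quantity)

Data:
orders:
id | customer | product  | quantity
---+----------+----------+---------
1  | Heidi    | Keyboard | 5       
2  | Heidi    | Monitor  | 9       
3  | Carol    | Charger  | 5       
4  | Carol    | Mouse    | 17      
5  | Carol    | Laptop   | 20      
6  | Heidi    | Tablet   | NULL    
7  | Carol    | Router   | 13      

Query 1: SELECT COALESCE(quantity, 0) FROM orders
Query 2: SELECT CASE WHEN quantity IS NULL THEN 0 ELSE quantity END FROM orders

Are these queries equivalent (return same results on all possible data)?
Yes, equivalent

Both queries return: [(0,), (5,), (5,), (9,), (13,), (17,), (20,)]

Reason: COALESCE vs CASE for NULL handling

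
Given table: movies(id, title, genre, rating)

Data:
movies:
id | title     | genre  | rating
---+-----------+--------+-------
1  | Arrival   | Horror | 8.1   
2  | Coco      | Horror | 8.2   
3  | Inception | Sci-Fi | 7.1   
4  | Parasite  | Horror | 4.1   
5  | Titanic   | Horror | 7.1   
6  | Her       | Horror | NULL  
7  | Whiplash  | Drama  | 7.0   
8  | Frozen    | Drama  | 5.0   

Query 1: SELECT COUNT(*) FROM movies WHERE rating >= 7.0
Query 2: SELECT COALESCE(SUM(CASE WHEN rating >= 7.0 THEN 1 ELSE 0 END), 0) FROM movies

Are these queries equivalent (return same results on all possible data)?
Yes, equivalent

Both queries return: [(5,)]

Reason: COUNT with WHERE vs conditional SUM (COALESCE handles empty-table NULL)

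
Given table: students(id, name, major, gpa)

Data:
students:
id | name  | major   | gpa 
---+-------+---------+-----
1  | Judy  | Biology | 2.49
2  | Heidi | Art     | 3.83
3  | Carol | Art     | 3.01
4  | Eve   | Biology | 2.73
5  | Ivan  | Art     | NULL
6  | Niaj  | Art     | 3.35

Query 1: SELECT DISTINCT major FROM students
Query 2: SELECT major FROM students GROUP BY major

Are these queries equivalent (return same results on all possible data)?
Yes, equivalent

Both queries return: [('Art',), ('Biology',)]

Reason: Both get unique majors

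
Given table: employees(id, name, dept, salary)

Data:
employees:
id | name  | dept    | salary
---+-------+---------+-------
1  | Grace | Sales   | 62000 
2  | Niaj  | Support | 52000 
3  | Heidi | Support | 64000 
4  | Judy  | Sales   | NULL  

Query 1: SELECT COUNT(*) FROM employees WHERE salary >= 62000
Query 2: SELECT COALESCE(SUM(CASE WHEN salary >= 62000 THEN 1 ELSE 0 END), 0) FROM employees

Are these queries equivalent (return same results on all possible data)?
Yes, equivalent

Both queries return: [(2,)]

Reason: COUNT with WHERE vs conditional SUM (COALESCE handles empty-table NULL)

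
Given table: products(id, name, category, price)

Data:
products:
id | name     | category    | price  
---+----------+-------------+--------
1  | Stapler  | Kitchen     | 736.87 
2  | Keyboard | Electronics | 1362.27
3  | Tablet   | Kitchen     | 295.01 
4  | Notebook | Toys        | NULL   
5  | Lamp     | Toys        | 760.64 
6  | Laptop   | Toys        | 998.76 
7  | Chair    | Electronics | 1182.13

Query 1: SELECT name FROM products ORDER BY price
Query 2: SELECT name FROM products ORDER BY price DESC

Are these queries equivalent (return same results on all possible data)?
No, not equivalent

Query 1 returns: [('Notebook',), ('Tablet',), ('Stapler',), ('Lamp',), ('Laptop',), ('Chair',), ('Keyboard',)]
Query 2 returns: [('Keyboard',), ('Chair',), ('Laptop',), ('Lamp',), ('Stapler',), ('Tablet',), ('Notebook',)]

Reason: ASC vs DESC gives opposite ordering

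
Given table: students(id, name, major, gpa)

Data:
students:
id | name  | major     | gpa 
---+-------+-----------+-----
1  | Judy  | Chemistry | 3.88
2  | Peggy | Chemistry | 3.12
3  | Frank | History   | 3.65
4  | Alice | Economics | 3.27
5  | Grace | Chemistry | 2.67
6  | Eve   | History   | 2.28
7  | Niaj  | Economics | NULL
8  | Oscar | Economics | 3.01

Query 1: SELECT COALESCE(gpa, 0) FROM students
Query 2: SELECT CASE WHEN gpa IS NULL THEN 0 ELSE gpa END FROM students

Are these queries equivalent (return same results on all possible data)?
Yes, equivalent

Both queries return: [(0,), (2.28,), (2.67,), (3.01,), (3.12,), (3.27,), (3.65,), (3.88,)]

Reason: COALESCE vs CASE for NULL handling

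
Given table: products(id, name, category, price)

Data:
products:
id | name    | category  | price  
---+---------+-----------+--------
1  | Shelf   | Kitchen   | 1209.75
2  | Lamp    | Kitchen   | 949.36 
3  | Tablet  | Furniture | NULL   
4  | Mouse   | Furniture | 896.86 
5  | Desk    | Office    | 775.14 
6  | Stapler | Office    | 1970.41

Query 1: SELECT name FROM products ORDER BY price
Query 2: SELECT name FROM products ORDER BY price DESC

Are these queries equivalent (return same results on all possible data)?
No, not equivalent

Query 1 returns: [('Tablet',), ('Desk',), ('Mouse',), ('Lamp',), ('Shelf',), ('Stapler',)]
Query 2 returns: [('Stapler',), ('Shelf',), ('Lamp',), ('Mouse',), ('Desk',), ('Tablet',)]

Reason: ASC vs DESC gives opposite ordering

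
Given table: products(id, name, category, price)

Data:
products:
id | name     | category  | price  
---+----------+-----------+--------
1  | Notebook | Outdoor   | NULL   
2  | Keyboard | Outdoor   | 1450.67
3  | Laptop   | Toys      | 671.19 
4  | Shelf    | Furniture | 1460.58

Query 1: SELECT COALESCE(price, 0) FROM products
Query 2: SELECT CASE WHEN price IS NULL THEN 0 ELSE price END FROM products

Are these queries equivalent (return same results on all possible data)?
Yes, equivalent

Both queries return: [(0,), (671.19,), (1450.67,), (1460.58,)]

Reason: COALESCE vs CASE for NULL handling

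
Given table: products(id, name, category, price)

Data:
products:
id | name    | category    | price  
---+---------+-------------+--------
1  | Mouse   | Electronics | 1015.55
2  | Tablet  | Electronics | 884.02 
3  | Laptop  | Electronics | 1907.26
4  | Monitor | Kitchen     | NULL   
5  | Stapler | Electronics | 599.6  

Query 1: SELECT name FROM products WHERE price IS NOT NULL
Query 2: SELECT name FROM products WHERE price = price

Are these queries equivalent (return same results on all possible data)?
Yes, equivalent

Both queries return: [('Laptop',), ('Mouse',), ('Stapler',), ('Tablet',)]

Reason: IS NOT NULL vs self-equality (both exclude NULLs)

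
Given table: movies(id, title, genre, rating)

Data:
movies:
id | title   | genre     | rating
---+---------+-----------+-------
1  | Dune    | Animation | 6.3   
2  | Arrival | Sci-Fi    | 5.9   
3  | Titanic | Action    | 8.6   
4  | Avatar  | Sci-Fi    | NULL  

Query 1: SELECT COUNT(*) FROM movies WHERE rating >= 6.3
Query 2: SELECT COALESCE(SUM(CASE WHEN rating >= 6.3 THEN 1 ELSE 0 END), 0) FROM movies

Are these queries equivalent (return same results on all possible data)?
Yes, equivalent

Both queries return: [(2,)]

Reason: COUNT with WHERE vs conditional SUM (COALESCE handles empty-table NULL)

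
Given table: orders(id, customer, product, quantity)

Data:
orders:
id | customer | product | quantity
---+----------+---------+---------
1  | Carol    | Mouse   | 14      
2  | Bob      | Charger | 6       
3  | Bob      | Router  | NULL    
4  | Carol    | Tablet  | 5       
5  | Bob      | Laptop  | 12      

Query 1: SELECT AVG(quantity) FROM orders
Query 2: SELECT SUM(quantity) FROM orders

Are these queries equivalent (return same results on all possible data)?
No, not equivalent

Query 1 returns: [(9.25,)]
Query 2 returns: [(37,)]

Reason: AVG vs SUM give different aggregate values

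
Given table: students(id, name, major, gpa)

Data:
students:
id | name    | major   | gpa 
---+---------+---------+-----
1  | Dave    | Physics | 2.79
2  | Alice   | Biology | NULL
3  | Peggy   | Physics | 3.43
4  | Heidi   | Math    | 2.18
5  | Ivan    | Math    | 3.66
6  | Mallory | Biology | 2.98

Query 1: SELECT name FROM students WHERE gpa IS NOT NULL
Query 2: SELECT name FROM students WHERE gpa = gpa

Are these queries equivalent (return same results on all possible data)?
Yes, equivalent

Both queries return: [('Dave',), ('Heidi',), ('Ivan',), ('Mallory',), ('Peggy',)]

Reason: IS NOT NULL vs self-equality (both exclude NULLs)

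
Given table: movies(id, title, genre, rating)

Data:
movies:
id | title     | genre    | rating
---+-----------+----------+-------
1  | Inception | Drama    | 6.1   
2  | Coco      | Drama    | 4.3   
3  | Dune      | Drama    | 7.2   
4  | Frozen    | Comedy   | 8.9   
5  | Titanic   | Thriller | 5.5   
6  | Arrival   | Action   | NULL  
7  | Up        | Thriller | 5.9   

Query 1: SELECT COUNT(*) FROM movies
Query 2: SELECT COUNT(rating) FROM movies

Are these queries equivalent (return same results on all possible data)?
No, not equivalent

Query 1 returns: [(7,)]
Query 2 returns: [(6,)]

Reason: COUNT(*) includes NULLs, COUNT(column) excludes them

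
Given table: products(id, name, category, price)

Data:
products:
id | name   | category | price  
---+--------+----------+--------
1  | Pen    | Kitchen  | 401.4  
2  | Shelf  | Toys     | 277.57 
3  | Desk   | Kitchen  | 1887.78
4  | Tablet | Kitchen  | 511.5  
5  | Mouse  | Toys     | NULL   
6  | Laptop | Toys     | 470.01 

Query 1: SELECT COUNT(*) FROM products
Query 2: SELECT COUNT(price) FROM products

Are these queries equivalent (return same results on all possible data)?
No, not equivalent

Query 1 returns: [(6,)]
Query 2 returns: [(5,)]

Reason: COUNT(*) includes NULLs, COUNT(column) excludes them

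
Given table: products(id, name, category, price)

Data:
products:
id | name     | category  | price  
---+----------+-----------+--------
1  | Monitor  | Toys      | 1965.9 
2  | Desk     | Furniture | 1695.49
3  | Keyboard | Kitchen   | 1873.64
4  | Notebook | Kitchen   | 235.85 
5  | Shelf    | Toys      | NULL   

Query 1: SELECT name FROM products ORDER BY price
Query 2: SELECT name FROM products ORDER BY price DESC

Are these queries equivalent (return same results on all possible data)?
No, not equivalent

Query 1 returns: [('Shelf',), ('Notebook',), ('Desk',), ('Keyboard',), ('Monitor',)]
Query 2 returns: [('Monitor',), ('Keyboard',), ('Desk',), ('Notebook',), ('Shelf',)]

Reason: ASC vs DESC gives opposite ordering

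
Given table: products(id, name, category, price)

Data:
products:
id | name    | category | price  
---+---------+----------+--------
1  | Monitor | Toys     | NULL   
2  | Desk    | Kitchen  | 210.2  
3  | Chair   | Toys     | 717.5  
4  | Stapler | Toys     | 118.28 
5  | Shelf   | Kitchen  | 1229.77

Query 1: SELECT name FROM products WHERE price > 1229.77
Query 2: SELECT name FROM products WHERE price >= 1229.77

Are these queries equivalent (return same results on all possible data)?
No, not equivalent

Query 1 returns: []
Query 2 returns: [('Shelf',)]

Reason: > vs >= gives different results when price = 1229.77 exists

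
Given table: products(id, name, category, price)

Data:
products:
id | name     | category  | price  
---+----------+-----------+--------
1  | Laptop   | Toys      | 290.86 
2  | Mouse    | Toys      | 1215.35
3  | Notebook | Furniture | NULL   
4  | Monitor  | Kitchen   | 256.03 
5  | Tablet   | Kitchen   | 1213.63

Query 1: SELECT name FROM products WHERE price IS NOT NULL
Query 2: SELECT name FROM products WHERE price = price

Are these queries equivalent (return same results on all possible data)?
Yes, equivalent

Both queries return: [('Laptop',), ('Monitor',), ('Mouse',), ('Tablet',)]

Reason: IS NOT NULL vs self-equality (both exclude NULLs)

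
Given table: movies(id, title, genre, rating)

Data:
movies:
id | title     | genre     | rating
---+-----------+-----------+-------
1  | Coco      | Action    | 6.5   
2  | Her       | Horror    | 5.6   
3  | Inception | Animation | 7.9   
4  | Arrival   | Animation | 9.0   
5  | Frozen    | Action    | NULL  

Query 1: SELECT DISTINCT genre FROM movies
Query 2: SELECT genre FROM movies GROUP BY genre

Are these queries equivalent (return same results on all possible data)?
Yes, equivalent

Both queries return: [('Action',), ('Animation',), ('Horror',)]

Reason: Both get unique genres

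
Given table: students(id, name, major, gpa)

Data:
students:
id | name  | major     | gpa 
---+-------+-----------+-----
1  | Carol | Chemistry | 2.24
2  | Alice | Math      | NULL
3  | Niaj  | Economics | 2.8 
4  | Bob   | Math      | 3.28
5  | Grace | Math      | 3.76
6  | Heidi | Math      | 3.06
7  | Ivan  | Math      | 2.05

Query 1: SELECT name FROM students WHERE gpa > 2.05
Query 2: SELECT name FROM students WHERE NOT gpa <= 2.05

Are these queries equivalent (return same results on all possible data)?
Yes, equivalent

Both queries return: [('Bob',), ('Carol',), ('Grace',), ('Heidi',), ('Niaj',)]

Reason: Both filter gpa > 2.05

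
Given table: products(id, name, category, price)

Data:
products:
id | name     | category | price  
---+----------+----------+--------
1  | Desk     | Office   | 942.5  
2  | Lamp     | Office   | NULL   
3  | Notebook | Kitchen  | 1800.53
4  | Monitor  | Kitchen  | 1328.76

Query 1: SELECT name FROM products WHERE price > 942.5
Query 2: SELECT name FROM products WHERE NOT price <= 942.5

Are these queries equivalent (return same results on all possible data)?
Yes, equivalent

Both queries return: [('Monitor',), ('Notebook',)]

Reason: Both filter price > 942.5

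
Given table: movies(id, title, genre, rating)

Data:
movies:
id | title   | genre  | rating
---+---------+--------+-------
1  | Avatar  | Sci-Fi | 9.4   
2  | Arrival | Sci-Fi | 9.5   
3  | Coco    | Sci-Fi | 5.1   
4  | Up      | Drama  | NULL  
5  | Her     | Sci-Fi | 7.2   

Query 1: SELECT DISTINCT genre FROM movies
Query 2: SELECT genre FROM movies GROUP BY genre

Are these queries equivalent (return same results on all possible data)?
Yes, equivalent

Both queries return: [('Drama',), ('Sci-Fi',)]

Reason: Both get unique genres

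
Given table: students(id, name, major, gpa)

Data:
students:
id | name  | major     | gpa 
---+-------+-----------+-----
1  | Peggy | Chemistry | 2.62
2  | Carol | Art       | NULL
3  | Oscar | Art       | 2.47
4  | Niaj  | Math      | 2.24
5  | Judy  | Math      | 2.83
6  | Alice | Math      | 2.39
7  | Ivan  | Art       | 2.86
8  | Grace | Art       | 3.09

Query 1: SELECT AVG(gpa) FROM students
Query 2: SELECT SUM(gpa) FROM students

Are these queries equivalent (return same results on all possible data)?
No, not equivalent

Query 1 returns: [(2.642857142857143,)]
Query 2 returns: [(18.5,)]

Reason: AVG vs SUM give different aggregate values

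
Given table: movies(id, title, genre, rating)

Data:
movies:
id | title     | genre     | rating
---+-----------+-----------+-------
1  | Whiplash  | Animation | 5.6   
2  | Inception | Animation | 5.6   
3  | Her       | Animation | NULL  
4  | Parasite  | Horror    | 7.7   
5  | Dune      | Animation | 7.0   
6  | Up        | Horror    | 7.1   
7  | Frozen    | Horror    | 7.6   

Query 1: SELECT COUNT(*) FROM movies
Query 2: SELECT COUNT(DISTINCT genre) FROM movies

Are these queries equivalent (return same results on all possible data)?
No, not equivalent

Query 1 returns: [(7,)]
Query 2 returns: [(2,)]

Reason: COUNT(*) counts rows, COUNT(DISTINCT genre) counts unique genres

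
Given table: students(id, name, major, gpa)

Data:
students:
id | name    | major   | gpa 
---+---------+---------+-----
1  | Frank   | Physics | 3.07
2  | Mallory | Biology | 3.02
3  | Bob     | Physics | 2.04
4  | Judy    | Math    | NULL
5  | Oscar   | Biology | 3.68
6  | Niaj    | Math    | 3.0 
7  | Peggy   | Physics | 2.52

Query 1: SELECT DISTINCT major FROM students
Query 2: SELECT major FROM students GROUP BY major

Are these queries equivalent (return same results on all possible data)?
Yes, equivalent

Both queries return: [('Biology',), ('Math',), ('Physics',)]

Reason: Both get unique majors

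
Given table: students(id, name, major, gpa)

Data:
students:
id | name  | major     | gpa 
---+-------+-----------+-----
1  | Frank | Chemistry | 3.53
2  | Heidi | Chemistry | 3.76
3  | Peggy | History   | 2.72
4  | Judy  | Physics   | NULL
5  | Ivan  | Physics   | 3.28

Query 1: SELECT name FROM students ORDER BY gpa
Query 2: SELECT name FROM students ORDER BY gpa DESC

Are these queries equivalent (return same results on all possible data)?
No, not equivalent

Query 1 returns: [('Judy',), ('Peggy',), ('Ivan',), ('Frank',), ('Heidi',)]
Query 2 returns: [('Heidi',), ('Frank',), ('Ivan',), ('Peggy',), ('Judy',)]

Reason: ASC vs DESC gives opposite ordering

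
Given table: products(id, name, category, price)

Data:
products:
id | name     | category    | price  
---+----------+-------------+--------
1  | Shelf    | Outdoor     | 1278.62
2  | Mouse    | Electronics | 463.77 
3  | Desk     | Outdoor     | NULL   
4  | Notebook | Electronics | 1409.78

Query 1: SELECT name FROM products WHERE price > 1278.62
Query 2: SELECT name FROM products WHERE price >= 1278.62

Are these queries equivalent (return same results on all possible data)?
No, not equivalent

Query 1 returns: [('Notebook',)]
Query 2 returns: [('Shelf',), ('Notebook',)]

Reason: > vs >= gives different results when price = 1278.62 exists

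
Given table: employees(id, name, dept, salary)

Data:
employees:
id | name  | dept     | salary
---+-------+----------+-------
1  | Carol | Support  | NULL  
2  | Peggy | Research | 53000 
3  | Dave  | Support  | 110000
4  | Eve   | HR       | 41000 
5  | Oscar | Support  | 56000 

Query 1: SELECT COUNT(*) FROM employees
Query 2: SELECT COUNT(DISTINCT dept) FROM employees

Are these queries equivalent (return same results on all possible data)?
No, not equivalent

Query 1 returns: [(5,)]
Query 2 returns: [(3,)]

Reason: COUNT(*) counts rows, COUNT(DISTINCT dept) counts unique depts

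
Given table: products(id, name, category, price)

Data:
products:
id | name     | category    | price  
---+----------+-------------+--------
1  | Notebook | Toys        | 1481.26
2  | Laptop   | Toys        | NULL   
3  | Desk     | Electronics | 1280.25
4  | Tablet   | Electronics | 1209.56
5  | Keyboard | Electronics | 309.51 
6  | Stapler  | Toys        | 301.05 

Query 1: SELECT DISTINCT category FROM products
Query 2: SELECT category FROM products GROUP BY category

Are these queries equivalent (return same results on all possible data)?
Yes, equivalent

Both queries return: [('Electronics',), ('Toys',)]

Reason: Both get unique categorys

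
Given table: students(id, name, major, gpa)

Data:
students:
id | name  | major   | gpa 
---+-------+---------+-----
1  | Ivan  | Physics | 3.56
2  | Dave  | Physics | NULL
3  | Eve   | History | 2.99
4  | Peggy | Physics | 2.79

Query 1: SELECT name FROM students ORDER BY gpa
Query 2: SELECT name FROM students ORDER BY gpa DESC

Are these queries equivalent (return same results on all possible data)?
No, not equivalent

Query 1 returns: [('Dave',), ('Peggy',), ('Eve',), ('Ivan',)]
Query 2 returns: [('Ivan',), ('Eve',), ('Peggy',), ('Dave',)]

Reason: ASC vs DESC gives opposite ordering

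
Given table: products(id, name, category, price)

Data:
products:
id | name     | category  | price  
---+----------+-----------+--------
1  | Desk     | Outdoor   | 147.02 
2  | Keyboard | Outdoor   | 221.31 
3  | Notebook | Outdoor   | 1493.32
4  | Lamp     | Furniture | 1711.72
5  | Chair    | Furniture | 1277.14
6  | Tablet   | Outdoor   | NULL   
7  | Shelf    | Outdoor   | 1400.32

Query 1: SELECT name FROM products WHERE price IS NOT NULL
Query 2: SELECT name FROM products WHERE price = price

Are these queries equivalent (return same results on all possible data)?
Yes, equivalent

Both queries return: [('Chair',), ('Desk',), ('Keyboard',), ('Lamp',), ('Notebook',), ('Shelf',)]

Reason: IS NOT NULL vs self-equality (both exclude NULLs)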